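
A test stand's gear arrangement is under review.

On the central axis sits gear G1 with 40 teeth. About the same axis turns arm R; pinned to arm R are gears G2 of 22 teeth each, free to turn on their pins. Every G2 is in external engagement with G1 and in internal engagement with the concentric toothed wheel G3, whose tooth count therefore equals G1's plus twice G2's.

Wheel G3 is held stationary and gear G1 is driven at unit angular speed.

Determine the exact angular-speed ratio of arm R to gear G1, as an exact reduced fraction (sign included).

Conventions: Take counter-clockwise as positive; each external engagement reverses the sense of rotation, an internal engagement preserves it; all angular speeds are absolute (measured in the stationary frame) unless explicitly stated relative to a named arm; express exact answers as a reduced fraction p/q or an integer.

topology: planetary set — G1 40T / G2 22T / G3 84T, arm = carrier (Willis)
ring teeth: 40 + 2·22 = 84
40(ω_sun−ω_arm) = −84(ω_ring−ω_arm),  ω_ring = 0, ω_sun = 1
40(1−ω_arm) = −84(0−ω_arm)  ⇒  124·ω_arm = 40  ⇒  ω_arm = 10/31
ω_out/ω_in = 10/31

10/31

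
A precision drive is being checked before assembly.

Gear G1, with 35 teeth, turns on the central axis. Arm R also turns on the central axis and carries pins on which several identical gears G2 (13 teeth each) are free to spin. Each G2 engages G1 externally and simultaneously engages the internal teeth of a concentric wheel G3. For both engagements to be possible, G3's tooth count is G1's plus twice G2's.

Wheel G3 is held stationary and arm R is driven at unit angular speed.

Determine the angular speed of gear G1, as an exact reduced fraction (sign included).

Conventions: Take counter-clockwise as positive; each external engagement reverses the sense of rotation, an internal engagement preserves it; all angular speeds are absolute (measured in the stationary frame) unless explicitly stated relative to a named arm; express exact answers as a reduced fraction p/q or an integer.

96/35

recognized (axles ride arm R): planetary set, 35/13/61 teeth
ring teeth: 35 + 2·13 = 61
35(ω_sun−ω_arm) = −61(ω_ring−ω_arm),  ω_ring = 0, ω_arm = 1
ω_sun = 1 − (61/35)(0−1) = 96/35
exact speed ratio = 96/35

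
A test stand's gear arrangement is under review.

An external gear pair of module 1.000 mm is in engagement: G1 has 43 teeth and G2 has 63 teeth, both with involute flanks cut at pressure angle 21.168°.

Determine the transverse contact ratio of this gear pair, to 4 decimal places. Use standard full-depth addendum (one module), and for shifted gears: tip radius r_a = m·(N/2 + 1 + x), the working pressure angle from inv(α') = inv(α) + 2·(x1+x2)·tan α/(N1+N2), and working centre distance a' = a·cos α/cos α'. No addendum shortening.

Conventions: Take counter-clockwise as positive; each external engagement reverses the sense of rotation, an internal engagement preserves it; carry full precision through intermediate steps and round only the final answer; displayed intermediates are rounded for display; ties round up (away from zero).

recognized (one external pair, fixed centres): single-mesh tooth geometry, m = 1.000, N1 = 43, N2 = 63
base radii: r_b1 = 20.049301, r_b2 = 29.374557
tip radii: r_a1 = 22.500000, r_a2 = 32.500000
no profile shift: α' = α, a' = a
action lengths: √(r_a1²−r_b1²) = 10.211539, √(r_a2²−r_b2²) = 13.906308
base pitch p_b = π·m·cos α = 2.929616
CR = (10.211539 + 13.906308 − 53.000000·sin 21.16800°)/2.929616 = 1.699658
contact ratio ≈ 1.6997

1.6997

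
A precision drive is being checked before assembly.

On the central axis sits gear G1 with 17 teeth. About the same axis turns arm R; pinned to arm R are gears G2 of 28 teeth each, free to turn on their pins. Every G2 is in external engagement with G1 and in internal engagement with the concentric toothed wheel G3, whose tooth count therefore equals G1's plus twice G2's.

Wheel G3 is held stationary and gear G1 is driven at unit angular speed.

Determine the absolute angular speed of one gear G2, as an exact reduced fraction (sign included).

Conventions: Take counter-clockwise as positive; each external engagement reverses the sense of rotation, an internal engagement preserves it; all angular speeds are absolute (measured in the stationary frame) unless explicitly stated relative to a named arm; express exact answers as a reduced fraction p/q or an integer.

-17/56

class = planetary set [G3 = 17+2·28 = 73; Willis about the carrier]
ring teeth: 17 + 2·28 = 73
17(ω_sun−ω_arm) = −73(ω_ring−ω_arm),  ω_ring = 0, ω_sun = 1
17(1−ω_arm) = −73(0−ω_arm)  ⇒  90·ω_arm = 17  ⇒  ω_arm = 17/90
sun–planet mesh: 17·(1−17/90) = −28·(ω_p−ω_arm)  ⇒  ω_p−ω_arm = -1241/2520
ω_p = 17/90 − 1241/2520 = -17/56
exact speed ratio = -17/56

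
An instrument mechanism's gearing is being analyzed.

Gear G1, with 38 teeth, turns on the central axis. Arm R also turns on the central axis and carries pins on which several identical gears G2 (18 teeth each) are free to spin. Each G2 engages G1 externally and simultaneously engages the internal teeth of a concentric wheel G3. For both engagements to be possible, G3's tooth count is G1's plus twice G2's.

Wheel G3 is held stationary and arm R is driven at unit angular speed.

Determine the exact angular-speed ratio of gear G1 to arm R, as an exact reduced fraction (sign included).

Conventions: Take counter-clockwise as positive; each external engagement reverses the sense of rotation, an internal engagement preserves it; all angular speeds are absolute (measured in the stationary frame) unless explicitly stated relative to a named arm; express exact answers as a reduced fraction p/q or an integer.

planetary set (38T centre, 18T on arm, 74T internal) — Willis relation
ring teeth: 38 + 2·18 = 74
38(ω_sun−ω_arm) = −74(ω_ring−ω_arm),  ω_ring = 0, ω_arm = 1
ω_sun = 1 − (74/38)(0−1) = 56/19
ω_out/ω_in = 56/19

56/19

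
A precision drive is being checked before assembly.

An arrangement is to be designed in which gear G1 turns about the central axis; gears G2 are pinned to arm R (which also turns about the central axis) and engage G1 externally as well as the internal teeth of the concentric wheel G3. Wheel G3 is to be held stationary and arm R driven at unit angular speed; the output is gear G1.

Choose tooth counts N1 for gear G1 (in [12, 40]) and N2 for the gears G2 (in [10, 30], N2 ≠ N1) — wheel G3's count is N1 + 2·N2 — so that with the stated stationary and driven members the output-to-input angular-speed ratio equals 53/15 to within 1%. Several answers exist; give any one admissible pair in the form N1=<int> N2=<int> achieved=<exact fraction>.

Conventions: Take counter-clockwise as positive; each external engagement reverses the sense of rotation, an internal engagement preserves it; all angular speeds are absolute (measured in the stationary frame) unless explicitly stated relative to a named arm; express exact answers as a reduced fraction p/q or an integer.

topology: planetary set — design target 53/15, arm = carrier (Willis)
Willis with ω_ring = 0: ω_sun/ω_arm = (N1+N3)/N1; set equal to 53/15  ⇒  N3/N1 = 53/15 − 1 = 38/15
N3 = N1 + 2·N2  ⇒  N2/N1 = (N3/N1 − 1)/2 = (38/15 − 1)/2 = 23/30
smallest multiple with N1 ≥ 12 and N2 ≥ 10: k = 1  ⇒  N1 = 1·30 = 30, N2 = 1·23 = 23 (N1 ≤ 40, N2 ≤ 30, N2 ≠ N1 ✓), N3 = 30 + 2·23 = 76
check: (N1+N3)/N1 with N1 = 30, N3 = 76 gives 53/15; |achieved − target| = 0 ≤ 53/1500 ✓

N1=30 N2=23 achieved=53/15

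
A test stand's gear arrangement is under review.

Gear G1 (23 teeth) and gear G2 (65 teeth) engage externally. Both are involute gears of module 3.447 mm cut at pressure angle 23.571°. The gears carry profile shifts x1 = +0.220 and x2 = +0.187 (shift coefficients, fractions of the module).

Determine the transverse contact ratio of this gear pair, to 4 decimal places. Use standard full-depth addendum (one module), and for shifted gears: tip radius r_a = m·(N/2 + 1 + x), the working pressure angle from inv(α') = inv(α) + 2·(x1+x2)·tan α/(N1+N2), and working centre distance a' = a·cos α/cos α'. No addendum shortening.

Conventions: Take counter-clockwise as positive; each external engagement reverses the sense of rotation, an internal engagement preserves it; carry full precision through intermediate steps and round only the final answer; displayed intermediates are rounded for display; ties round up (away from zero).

1.4877

single-mesh involute tooth geometry (23T engaging 65T at module 3.447)
base radii: r_b1 = 36.333105, r_b2 = 102.680513
tip radii: r_a1 = 43.845840, r_a2 = 116.119089
inv(α') = inv(23.571°) + 2·(+0.220+0.187)·tan α/(23+65) = 0.02893073  ⇒  α' = 24.72122°
a' = a·cos α / cos α' = 151.6680·cos 23.571°/cos 24.72122° = 153.039148
action lengths: √(r_a1²−r_b1²) = 24.543088, √(r_a2²−r_b2²) = 54.225041
base pitch p_b = π·m·cos α = 9.925549
CR = (24.543088 + 54.225041 − 153.039148·sin 24.72122°)/9.925549 = 1.487737
contact ratio ≈ 1.4877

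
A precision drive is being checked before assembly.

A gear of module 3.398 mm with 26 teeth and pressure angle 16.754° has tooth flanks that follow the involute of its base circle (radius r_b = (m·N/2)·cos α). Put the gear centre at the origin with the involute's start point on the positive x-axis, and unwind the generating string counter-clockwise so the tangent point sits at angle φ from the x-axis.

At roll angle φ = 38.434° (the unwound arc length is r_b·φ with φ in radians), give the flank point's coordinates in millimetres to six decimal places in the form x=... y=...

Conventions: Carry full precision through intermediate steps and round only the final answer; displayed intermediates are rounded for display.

x=50.771435 y=4.067401

class = single-mesh tooth geometry [base-circle involute, m = 3.398, 26T]
pitch radius r_p = m·N/2 = 3.398·26/2 = 44.174000
base radius r_b = r_p·cos α = 44.174000·cos 16.754° = 42.298868
roll angle φ = 38.434° = 0.67079984 rad
x = r_b·(cos φ + φ·sin φ) = 50.771435
y = r_b·(sin φ − φ·cos φ) = 4.067401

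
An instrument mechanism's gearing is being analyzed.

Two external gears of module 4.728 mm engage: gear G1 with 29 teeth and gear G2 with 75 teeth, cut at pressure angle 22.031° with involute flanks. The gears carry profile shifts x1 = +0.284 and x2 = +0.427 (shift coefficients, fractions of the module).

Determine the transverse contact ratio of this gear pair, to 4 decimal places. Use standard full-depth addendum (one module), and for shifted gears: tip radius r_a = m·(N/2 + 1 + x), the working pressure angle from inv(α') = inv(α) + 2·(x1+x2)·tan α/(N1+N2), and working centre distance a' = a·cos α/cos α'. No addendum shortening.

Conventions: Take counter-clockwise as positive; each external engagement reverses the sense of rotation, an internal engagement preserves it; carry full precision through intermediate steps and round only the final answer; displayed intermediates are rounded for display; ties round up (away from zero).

recognized (one external pair, fixed centres): single-mesh tooth geometry, m = 4.728, N1 = 29, N2 = 75
base radii: r_b1 = 63.550112, r_b2 = 164.353738
tip radii: r_a1 = 74.626752, r_a2 = 184.046856
inv(α') = inv(22.031°) + 2·(+0.284+0.427)·tan α/(29+75) = 0.02567514  ⇒  α' = 23.80322°
a' = a·cos α / cos α' = 245.8560·cos 22.031°/cos 23.80322° = 249.092407
action lengths: √(r_a1²−r_b1²) = 39.122057, √(r_a2²−r_b2²) = 82.831721
base pitch p_b = π·m·cos α = 13.768867
CR = (39.122057 + 82.831721 − 249.092407·sin 23.80322°)/13.768867 = 1.555748
contact ratio ≈ 1.5557

1.5557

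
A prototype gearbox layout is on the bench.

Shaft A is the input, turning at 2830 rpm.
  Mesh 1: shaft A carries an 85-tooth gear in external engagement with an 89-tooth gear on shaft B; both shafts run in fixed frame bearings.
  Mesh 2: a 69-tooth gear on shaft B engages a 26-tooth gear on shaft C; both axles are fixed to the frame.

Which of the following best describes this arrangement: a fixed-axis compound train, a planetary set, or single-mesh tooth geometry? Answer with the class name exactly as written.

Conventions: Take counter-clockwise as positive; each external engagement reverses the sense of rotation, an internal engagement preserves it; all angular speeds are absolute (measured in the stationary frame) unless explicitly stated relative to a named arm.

recognized (3 fixed axles, 2 meshes): fixed-axis compound train
classification: fixed-axis compound train

fixed-axis compound train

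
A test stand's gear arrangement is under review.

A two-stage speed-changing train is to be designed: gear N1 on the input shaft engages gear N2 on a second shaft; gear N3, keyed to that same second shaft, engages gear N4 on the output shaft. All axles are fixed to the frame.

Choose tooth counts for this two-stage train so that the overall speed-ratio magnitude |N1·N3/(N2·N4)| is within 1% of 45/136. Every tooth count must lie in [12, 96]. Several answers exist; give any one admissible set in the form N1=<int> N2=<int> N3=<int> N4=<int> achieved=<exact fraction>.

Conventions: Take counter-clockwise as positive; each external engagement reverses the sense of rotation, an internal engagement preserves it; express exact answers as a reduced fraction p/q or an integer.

topology: fixed-axis compound train — 2 stages, target 45/136
target = 45/136 in lowest terms: an exact hit needs N1·N3 = k·45 and N2·N4 = k·136 for one integer k, every count in [12, 96]; additionally prefer no 1:1 stage (N1 ≠ N2, N3 ≠ N4)
k = 1…3: no 1:1-free in-range split of k·45 and k·136 into factor pairs; take k = 4
k = 4: N1·N3 = 180 = 12·15, N2·N4 = 544 = 16·34
achieved = 12·15/(16·34) = 45/136; |achieved − target| = 0 ≤ 9/2720 ✓

N1=12 N2=16 N3=15 N4=34 achieved=45/136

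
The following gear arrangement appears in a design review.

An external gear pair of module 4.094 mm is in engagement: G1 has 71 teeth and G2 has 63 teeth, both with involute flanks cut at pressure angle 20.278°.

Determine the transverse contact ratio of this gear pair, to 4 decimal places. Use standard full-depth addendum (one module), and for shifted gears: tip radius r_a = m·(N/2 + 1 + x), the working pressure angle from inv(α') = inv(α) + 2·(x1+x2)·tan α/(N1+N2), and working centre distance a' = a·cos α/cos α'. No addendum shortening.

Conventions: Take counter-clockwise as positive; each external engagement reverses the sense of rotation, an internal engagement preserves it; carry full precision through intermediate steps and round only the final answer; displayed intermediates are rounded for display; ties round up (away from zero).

1.7848

topology: single-mesh involute geometry — m = 4.094, 71T/63T pair
base radii: r_b1 = 136.329315, r_b2 = 120.968265
tip radii: r_a1 = 149.431000, r_a2 = 133.055000
no profile shift: α' = α, a' = a
action lengths: √(r_a1²−r_b1²) = 61.187757, √(r_a2²−r_b2²) = 55.410394
base pitch p_b = π·m·cos α = 12.064540
CR = (61.187757 + 55.410394 − 274.298000·sin 20.27800°)/12.064540 = 1.784833
contact ratio ≈ 1.7848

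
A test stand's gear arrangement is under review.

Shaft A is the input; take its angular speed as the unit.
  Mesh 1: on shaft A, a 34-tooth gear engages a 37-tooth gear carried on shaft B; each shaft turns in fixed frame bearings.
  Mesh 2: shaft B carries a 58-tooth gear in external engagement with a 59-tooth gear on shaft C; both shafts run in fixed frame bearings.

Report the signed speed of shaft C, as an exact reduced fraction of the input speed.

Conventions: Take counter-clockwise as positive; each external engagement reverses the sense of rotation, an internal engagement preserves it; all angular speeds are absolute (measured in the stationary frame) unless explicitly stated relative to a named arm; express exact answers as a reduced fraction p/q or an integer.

2-mesh fixed-axis compound train (all bearings frame-fixed)
mesh 1 [34T→37T]: |ω|/ω_in = 1×34/37 = 34/37, sense flips to −
mesh 2 [58T→59T]: |ω|/ω_in = (34/37)×58/59 = 1972/2183, sense flips to +
signed output speed (× input speed) = 1972/2183

1972/2183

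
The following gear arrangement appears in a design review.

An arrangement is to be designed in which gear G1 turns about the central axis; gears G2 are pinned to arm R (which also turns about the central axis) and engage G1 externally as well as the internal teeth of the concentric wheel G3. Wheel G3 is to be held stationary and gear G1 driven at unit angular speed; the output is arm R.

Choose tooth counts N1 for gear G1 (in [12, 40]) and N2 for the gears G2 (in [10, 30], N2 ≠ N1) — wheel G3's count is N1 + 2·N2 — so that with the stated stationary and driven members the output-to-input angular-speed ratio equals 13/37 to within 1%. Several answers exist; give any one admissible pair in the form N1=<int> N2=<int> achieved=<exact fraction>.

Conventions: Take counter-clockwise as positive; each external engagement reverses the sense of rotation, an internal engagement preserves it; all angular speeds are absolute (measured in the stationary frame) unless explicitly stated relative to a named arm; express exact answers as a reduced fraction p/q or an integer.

topology: planetary set — design target 13/37, arm = carrier (Willis)
Willis with ω_ring = 0: ω_arm/ω_sun = N1/(N1+N3); set equal to 13/37  ⇒  N3/N1 = 1/(13/37) − 1 = 24/13
N3 = N1 + 2·N2  ⇒  N2/N1 = (N3/N1 − 1)/2 = (24/13 − 1)/2 = 11/26
smallest multiple with N1 ≥ 12 and N2 ≥ 10: k = 1  ⇒  N1 = 1·26 = 26, N2 = 1·11 = 11 (N1 ≤ 40, N2 ≤ 30, N2 ≠ N1 ✓), N3 = 26 + 2·11 = 48
check: N1/(N1+N3) with N1 = 26, N3 = 48 gives 13/37; |achieved − target| = 0 ≤ 13/3700 ✓

N1=26 N2=11 achieved=13/37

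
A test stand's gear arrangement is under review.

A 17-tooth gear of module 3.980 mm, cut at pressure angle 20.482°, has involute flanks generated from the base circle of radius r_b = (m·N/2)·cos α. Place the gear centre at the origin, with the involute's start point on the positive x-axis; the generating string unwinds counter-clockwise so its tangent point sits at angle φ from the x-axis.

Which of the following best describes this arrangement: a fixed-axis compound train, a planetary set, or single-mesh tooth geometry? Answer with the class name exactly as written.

single-mesh tooth geometry

class = single-mesh tooth geometry [base-circle involute, m = 3.980, 17T]
classification: single-mesh tooth geometry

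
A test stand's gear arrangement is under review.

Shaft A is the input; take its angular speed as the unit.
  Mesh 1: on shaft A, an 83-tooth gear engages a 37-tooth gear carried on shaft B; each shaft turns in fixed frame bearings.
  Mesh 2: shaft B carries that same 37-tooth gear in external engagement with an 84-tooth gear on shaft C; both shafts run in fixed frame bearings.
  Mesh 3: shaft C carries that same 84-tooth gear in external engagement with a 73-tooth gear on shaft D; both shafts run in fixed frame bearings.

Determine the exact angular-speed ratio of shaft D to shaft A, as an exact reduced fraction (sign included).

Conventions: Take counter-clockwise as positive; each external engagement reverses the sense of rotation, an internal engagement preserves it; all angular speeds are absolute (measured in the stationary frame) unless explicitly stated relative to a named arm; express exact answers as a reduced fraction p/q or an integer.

class = fixed-axis compound train [3 meshes; 3 ratios multiply, 3 sense flips]
mesh 1 [83T→37T]: running ratio 83/37, sense −
mesh 2 [37T→84T]: running ratio 83/84, sense +
mesh 3 [84T→73T]: running ratio 83/73, sense −
ω_out/ω_in = -83/73

-83/73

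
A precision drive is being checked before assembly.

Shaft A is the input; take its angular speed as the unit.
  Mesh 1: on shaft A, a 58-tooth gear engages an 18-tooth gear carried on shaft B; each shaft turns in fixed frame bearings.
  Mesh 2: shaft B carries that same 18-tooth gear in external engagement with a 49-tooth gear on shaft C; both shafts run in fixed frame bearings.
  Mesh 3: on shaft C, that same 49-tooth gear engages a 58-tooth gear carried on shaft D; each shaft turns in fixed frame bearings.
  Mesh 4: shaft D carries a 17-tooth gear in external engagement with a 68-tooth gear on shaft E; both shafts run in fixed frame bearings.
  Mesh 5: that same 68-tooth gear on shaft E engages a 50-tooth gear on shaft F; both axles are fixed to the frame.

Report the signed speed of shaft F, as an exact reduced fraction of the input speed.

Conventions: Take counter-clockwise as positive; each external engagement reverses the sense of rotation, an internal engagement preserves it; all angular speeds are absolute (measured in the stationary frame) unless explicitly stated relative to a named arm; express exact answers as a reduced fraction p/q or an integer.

-17/50

5-mesh fixed-axis compound train (all bearings frame-fixed)
mesh 1 [58T→18T]: |ω|/ω_in = 1×58/18 = 29/9, sense flips to −
mesh 2 [18T→49T]: |ω|/ω_in = (29/9)×18/49 = 58/49, sense flips to +
mesh 3 [49T→58T]: |ω|/ω_in = (58/49)×49/58 = 1, sense flips to −
mesh 4 [17T→68T]: |ω|/ω_in = 1×17/68 = 1/4, sense flips to +
mesh 5 [68T→50T]: |ω|/ω_in = (1/4)×68/50 = 17/50, sense flips to −
signed output speed (× input speed) = -17/50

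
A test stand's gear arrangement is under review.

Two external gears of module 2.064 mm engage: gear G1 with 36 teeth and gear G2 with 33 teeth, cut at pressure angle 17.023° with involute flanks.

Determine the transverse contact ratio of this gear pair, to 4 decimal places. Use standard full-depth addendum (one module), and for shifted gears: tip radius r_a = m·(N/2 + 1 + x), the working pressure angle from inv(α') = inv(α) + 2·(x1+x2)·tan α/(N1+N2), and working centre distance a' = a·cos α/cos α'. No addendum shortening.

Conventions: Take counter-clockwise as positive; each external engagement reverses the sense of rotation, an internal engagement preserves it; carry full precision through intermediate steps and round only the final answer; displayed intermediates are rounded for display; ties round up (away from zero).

1.8375

recognized (one external pair, fixed centres): single-mesh tooth geometry, m = 2.064, N1 = 36, N2 = 33
base radii: r_b1 = 35.524271, r_b2 = 32.563915
tip radii: r_a1 = 39.216000, r_a2 = 36.120000
no profile shift: α' = α, a' = a
action lengths: √(r_a1²−r_b1²) = 16.610865, √(r_a2²−r_b2²) = 15.628366
base pitch p_b = π·m·cos α = 6.200155
CR = (16.610865 + 15.628366 − 71.208000·sin 17.02300°)/6.200155 = 1.837485
contact ratio ≈ 1.8375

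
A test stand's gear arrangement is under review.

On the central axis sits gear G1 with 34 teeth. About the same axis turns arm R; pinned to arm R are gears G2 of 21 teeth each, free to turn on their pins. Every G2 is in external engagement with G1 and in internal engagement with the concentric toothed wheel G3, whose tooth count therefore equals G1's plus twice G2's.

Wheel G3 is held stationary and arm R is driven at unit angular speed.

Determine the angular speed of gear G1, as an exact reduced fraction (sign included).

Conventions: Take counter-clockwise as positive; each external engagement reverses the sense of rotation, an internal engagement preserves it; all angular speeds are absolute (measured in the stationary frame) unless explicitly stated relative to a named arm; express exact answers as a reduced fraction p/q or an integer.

recognized (axles ride arm R): planetary set, 34/21/76 teeth
ring teeth: 34 + 2·21 = 76
34(ω_sun−ω_arm) = −76(ω_ring−ω_arm),  ω_ring = 0, ω_arm = 1
ω_sun = 1 − (76/34)(0−1) = 55/17
exact speed ratio = 55/17

55/17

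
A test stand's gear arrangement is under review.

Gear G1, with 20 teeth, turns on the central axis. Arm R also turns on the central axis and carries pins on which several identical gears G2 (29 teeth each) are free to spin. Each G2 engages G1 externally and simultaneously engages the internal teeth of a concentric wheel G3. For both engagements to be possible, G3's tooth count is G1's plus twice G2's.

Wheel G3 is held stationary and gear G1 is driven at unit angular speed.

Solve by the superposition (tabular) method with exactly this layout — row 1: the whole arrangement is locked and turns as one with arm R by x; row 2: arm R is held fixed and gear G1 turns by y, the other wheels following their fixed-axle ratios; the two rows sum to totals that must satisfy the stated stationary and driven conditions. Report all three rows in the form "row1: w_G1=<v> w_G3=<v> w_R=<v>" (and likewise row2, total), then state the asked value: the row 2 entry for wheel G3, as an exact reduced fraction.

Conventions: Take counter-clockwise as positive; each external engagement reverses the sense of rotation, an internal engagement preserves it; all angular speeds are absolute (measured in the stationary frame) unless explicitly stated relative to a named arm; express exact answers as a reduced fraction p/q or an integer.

topology: planetary set — G1 20T / G2 29T / G3 78T, arm = carrier (Willis)
row 1 — lock + rotate with arm: ω_sun = ω_ring = ω_arm = x
row 2: sun turns y, ring = −(20/78)·y, arm 0
boundary: total ω_ring = x − (20/78)·y = 0 and total ω_sun = x + y = 1  ⇒  y = 39/49, x = 10/49
row 2 ring = −(20/78)·39/49 = -10/49
totals (row 1 + row 2): sun 10/49 + 39/49 = 1, ring 10/49 + (-10/49) = 0, arm 10/49 + 0 = 10/49
asked cell (row2, ring) = -10/49

row1: w_G1=10/49 w_G3=10/49 w_R=10/49
row2: w_G1=39/49 w_G3=-10/49 w_R=0
total: w_G1=1 w_G3=0 w_R=10/49
asked value: -10/49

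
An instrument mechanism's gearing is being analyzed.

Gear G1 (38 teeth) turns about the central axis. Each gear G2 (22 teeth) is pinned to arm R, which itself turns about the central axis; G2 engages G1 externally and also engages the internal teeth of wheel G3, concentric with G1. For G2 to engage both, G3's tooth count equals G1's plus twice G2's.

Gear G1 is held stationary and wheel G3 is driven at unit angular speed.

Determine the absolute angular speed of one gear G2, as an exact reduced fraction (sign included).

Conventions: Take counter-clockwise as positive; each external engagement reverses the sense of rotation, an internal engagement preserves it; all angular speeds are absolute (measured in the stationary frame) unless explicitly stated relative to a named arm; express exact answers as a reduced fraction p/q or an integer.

41/22

recognized (axles ride arm R): planetary set, 38/22/82 teeth
ring teeth: 38 + 2·22 = 82
38(ω_sun−ω_arm) = −82(ω_ring−ω_arm),  ω_sun = 0, ω_ring = 1
38(0−ω_arm) = −82(1−ω_arm)  ⇒  120·ω_arm = 82  ⇒  ω_arm = 41/60
sun–planet mesh: 38·(0−41/60) = −22·(ω_p−ω_arm)  ⇒  ω_p−ω_arm = 779/660
ω_p = 41/60 + 779/660 = 41/22
exact speed ratio = 41/22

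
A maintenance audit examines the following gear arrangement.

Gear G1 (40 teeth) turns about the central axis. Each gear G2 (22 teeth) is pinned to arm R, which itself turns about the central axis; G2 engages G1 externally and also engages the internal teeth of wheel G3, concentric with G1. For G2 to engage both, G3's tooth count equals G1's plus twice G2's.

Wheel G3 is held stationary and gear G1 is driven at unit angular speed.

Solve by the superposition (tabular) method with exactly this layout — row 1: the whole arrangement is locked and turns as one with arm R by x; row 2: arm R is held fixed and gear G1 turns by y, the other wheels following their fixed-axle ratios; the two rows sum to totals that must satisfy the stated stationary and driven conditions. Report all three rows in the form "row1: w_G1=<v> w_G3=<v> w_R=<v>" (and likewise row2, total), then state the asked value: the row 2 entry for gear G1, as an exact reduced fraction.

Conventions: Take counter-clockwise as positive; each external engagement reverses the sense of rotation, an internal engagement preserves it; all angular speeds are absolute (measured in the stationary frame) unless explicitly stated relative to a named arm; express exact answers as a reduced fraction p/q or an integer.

row1: w_G1=10/31 w_G3=10/31 w_R=10/31
row2: w_G1=21/31 w_G3=-10/31 w_R=0
total: w_G1=1 w_G3=0 w_R=10/31
asked value: 21/31

topology: planetary set — G1 40T / G2 22T / G3 84T, arm = carrier (Willis)
row 1: whole set turns with the arm by x
row 2 (arm held, sun turns y): ω_ring = −(40/84)·y, ω_arm = 0
boundary: total ω_ring = x − (40/84)·y = 0 and total ω_sun = x + y = 1  ⇒  y = 21/31, x = 10/31
row 2 ring = −(40/84)·21/31 = -10/31
totals (row 1 + row 2): sun 10/31 + 21/31 = 1, ring 10/31 + (-10/31) = 0, arm 10/31 + 0 = 10/31
asked cell (row2, sun) = 21/31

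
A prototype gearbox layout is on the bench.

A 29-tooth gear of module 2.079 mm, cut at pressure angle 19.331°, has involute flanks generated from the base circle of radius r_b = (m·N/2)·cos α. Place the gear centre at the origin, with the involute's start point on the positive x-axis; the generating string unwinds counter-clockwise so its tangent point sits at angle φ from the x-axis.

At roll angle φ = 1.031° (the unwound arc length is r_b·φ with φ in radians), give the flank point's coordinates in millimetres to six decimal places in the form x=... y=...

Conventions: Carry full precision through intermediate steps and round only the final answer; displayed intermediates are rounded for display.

topology: single-mesh involute geometry — m = 2.079, N = 29
pitch radius r_p = m·N/2 = 2.079·29/2 = 30.145500
base radius r_b = r_p·cos α = 30.145500·cos 19.331° = 28.445957
roll angle φ = 1.031° = 0.01799434 rad
x = r_b·(cos φ + φ·sin φ) = 28.450562
y = r_b·(sin φ − φ·cos φ) = 0.000055

x=28.450562 y=0.000055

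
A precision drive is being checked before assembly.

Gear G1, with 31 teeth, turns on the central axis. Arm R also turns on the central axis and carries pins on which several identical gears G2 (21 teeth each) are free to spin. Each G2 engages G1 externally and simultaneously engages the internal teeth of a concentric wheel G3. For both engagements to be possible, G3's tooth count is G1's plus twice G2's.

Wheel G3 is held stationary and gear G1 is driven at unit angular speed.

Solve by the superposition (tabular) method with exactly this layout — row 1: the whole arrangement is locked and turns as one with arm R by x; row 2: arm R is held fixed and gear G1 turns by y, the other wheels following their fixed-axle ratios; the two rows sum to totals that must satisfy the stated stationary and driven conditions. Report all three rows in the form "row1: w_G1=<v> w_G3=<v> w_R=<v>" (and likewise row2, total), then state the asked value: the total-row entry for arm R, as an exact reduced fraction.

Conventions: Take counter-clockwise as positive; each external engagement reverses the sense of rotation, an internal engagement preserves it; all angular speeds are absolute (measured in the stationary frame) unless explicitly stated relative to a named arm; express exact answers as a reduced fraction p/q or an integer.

planetary set (31T centre, 21T on arm, 73T internal) — Willis relation
row 1 — lock + rotate with arm: ω_sun = ω_ring = ω_arm = x
row 2 (arm held, sun turns y): ω_ring = −(31/73)·y, ω_arm = 0
boundary: total ω_ring = x − (31/73)·y = 0 and total ω_sun = x + y = 1  ⇒  y = 73/104, x = 31/104
row 2 ring = −(31/73)·73/104 = -31/104
totals (row 1 + row 2): sun 31/104 + 73/104 = 1, ring 31/104 + (-31/104) = 0, arm 31/104 + 0 = 31/104
asked cell (total, arm) = 31/104

row1: w_G1=31/104 w_G3=31/104 w_R=31/104
row2: w_G1=73/104 w_G3=-31/104 w_R=0
total: w_G1=1 w_G3=0 w_R=31/104
asked value: 31/104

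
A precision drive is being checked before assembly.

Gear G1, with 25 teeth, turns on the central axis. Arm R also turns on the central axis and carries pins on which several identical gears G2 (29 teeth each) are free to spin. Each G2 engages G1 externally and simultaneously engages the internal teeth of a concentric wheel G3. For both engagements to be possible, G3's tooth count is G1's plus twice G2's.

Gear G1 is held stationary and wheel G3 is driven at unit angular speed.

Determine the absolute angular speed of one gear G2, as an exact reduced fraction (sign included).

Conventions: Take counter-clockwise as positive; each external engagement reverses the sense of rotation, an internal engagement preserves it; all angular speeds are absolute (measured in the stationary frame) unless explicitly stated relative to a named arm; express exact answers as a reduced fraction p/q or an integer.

recognized (axles ride arm R): planetary set, 25/29/83 teeth
ring teeth: 25 + 2·29 = 83
25(ω_sun−ω_arm) = −83(ω_ring−ω_arm),  ω_sun = 0, ω_ring = 1
25(0−ω_arm) = −83(1−ω_arm)  ⇒  108·ω_arm = 83  ⇒  ω_arm = 83/108
sun–planet mesh: 25·(0−83/108) = −29·(ω_p−ω_arm)  ⇒  ω_p−ω_arm = 2075/3132
ω_p = 83/108 + 2075/3132 = 83/58
exact speed ratio = 83/58

83/58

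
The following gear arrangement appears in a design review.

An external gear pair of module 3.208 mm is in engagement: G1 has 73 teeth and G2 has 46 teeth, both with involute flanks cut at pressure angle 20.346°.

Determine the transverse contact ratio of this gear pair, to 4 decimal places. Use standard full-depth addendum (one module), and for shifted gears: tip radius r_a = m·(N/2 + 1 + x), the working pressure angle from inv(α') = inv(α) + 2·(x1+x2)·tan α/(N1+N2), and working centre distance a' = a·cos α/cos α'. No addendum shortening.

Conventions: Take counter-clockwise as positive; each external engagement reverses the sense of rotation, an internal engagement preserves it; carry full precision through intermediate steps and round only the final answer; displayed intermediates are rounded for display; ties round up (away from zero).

recognized (one external pair, fixed centres): single-mesh tooth geometry, m = 3.208, N1 = 73, N2 = 46
base radii: r_b1 = 109.786641, r_b2 = 69.180623
tip radii: r_a1 = 120.300000, r_a2 = 76.992000
no profile shift: α' = α, a' = a
action lengths: √(r_a1²−r_b1²) = 49.183162, √(r_a2²−r_b2²) = 33.790671
base pitch p_b = π·m·cos α = 9.449449
CR = (49.183162 + 33.790671 − 190.876000·sin 20.34600°)/9.449449 = 1.757609
contact ratio ≈ 1.7576

1.7576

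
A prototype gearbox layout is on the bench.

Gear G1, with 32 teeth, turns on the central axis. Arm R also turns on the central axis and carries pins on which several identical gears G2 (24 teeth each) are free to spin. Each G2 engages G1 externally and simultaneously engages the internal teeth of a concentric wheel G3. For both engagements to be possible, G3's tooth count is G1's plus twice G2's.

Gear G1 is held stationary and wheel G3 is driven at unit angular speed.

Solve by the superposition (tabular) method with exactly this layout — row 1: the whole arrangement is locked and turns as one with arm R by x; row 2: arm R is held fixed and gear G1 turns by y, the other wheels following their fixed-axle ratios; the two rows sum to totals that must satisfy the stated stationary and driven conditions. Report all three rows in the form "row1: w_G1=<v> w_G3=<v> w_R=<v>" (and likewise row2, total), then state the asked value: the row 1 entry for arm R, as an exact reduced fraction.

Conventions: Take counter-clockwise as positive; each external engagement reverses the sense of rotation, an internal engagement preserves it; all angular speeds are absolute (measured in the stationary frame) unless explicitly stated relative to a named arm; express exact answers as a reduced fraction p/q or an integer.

row1: w_G1=5/7 w_G3=5/7 w_R=5/7
row2: w_G1=-5/7 w_G3=2/7 w_R=0
total: w_G1=0 w_G3=1 w_R=5/7
asked value: 5/7

recognized (axles ride arm R): planetary set, 32/24/80 teeth
row 1: whole set turns with the arm by x
row 2 — arm fixed, fixed-axis ratios: sun y, ring −(32/80)·y, arm 0
boundary: total ω_sun = x + y = 0 and total ω_ring = x − (32/80)·y = 1  ⇒  y = -5/7, x = 5/7
row 2 ring = −(32/80)·(-5/7) = 2/7
totals (row 1 + row 2): sun 5/7 + (-5/7) = 0, ring 5/7 + 2/7 = 1, arm 5/7 + 0 = 5/7
asked cell (row1, arm) = 5/7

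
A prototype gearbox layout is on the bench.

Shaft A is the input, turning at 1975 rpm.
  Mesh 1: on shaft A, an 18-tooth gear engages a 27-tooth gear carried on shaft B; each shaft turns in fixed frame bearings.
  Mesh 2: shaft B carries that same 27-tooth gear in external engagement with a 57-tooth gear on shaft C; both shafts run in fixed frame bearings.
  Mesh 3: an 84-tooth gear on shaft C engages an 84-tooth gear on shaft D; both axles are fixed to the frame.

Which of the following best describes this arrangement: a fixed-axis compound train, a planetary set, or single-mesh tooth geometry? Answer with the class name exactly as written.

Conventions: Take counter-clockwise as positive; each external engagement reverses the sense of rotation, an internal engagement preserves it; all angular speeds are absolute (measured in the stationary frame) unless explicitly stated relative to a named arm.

topology: fixed-axis compound train — 3 meshes, A→D
classification: fixed-axis compound train

fixed-axis compound train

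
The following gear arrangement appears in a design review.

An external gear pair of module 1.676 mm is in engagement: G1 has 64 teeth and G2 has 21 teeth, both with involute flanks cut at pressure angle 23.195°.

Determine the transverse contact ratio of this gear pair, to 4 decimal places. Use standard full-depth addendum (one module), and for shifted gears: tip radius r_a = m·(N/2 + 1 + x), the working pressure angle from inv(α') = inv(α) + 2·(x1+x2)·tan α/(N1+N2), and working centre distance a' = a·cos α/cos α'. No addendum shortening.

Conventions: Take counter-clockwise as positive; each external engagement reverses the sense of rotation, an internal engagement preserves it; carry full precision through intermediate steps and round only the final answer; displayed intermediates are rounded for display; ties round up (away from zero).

1.5499

topology: single-mesh involute geometry — m = 1.676, 64T/21T pair
base radii: r_b1 = 49.296910, r_b2 = 16.175549
tip radii: r_a1 = 55.308000, r_a2 = 19.274000
no profile shift: α' = α, a' = a
action lengths: √(r_a1²−r_b1²) = 25.075676, √(r_a2²−r_b2²) = 10.480396
base pitch p_b = π·m·cos α = 4.839713
CR = (25.075676 + 10.480396 − 71.230000·sin 23.19500°)/4.839713 = 1.549948
contact ratio ≈ 1.5499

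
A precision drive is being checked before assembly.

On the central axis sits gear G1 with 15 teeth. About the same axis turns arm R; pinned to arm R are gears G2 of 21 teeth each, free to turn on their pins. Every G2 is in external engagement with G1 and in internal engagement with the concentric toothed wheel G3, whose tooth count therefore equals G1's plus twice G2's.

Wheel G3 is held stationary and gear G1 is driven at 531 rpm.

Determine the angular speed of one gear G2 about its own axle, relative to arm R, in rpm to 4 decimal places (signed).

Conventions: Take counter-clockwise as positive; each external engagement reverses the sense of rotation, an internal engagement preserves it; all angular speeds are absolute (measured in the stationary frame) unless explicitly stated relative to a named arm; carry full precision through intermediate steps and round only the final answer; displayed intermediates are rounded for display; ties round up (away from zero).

planetary set (15T centre, 21T on arm, 57T internal) — Willis relation
normalise by the input: solve with ω_sun = 1, then scale by 531 rpm
ring teeth: 15 + 2·21 = 57
15(ω_sun−ω_arm) = −57(ω_ring−ω_arm),  ω_ring = 0, ω_sun = 1
15(1−ω_arm) = −57(0−ω_arm)  ⇒  72·ω_arm = 15  ⇒  ω_arm = 5/24
sun–planet mesh: 15·(1−5/24) = −21·(ω_p−ω_arm)  ⇒  ω_p−ω_arm = -95/168
scale: ω_p−ω_arm = -95/168 × 531 rpm = -300.2679 rpm

-300.2679 rpm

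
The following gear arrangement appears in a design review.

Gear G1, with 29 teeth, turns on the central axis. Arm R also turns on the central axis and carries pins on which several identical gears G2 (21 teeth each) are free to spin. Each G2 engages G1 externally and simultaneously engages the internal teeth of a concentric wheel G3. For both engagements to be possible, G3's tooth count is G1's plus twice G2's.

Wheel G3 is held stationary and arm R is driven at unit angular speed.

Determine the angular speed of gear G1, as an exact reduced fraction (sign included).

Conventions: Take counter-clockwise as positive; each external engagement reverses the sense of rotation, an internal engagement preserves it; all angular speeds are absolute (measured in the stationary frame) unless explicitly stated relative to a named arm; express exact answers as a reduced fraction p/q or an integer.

100/29

topology: planetary set — G1 29T / G2 21T / G3 71T, arm = carrier (Willis)
ring teeth: 29 + 2·21 = 71
29(ω_sun−ω_arm) = −71(ω_ring−ω_arm),  ω_ring = 0, ω_arm = 1
ω_sun = 1 − (71/29)(0−1) = 100/29
exact speed ratio = 100/29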